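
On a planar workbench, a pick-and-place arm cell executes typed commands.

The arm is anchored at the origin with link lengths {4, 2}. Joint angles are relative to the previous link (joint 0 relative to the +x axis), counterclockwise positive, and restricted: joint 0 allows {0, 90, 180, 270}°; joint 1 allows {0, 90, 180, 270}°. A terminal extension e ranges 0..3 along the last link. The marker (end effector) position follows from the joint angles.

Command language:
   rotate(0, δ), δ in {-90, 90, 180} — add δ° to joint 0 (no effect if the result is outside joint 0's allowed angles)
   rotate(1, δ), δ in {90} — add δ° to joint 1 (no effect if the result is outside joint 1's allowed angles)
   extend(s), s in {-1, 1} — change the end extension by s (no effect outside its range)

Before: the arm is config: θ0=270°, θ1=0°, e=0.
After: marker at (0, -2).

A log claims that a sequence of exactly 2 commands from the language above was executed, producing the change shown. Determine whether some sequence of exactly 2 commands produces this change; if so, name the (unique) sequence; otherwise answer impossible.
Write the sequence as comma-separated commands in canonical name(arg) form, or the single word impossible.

from: config: θ0=270°, θ1=0°, e=0
1. rotate(1, 90) → config: θ0=270°, θ1=90°, e=0
2. rotate(1, 90) → config: θ0=270°, θ1=180°, e=0
uniquely the one of 36 2-step routes that fits.

rotate(1, 90), rotate(1, 90)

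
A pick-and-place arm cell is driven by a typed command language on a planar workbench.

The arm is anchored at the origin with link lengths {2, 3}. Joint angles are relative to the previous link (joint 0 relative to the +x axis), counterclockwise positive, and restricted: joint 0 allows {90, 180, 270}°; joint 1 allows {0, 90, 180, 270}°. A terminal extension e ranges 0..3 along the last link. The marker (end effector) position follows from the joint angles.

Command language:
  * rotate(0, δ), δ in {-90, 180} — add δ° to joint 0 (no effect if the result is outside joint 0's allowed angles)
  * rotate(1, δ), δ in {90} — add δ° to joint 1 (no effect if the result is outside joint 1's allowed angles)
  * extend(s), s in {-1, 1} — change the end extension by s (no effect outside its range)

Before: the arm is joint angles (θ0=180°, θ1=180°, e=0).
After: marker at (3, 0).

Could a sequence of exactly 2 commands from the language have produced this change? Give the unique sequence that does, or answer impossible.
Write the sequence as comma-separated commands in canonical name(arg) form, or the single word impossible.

initial: joint angles (θ0=180°, θ1=180°, e=0)
[1] after extend(1): joint angles (θ0=180°, θ1=180°, e=1)
[2] after extend(1): joint angles (θ0=180°, θ1=180°, e=2)
uniquely the one of 25 2-step routes that fits.

extend(1), extend(1)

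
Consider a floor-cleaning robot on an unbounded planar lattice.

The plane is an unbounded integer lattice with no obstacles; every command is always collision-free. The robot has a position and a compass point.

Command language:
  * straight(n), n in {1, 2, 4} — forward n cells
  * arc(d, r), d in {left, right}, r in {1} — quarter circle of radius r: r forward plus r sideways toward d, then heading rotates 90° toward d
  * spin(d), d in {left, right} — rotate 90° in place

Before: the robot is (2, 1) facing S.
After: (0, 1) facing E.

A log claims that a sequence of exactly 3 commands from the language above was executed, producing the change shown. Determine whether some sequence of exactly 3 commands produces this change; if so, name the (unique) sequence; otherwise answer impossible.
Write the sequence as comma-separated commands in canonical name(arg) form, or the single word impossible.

key: cell and facing (now E) both changed — the 3 commands mix motion and turning
initial: (2, 1) facing S
t=1 arc(right, 1) ⇒ (1, 0) facing W
t=2 arc(right, 1) ⇒ (0, 1) facing N
t=3 spin(right) ⇒ (0, 1) facing E
uniquely the one of 343 3-step routes that fits.

arc(right, 1), arc(right, 1), spin(right)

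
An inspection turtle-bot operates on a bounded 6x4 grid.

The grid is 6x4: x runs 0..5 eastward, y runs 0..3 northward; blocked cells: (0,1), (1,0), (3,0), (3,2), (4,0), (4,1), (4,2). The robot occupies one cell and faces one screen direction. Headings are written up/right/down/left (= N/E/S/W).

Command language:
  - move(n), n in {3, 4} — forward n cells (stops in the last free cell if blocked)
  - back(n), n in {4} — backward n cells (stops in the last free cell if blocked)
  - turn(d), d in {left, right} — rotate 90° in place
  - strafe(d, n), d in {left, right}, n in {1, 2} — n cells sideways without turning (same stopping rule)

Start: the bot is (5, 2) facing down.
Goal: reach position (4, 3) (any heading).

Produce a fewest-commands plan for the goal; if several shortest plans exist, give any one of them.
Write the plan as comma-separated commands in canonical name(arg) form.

back(4), strafe(right, 1)

start: (5, 2) facing down
step 1 (back(4)): (5, 3) facing down
step 2 (strafe(right, 1)): (4, 3) facing down
minimal: 2 command(s), checked below 2.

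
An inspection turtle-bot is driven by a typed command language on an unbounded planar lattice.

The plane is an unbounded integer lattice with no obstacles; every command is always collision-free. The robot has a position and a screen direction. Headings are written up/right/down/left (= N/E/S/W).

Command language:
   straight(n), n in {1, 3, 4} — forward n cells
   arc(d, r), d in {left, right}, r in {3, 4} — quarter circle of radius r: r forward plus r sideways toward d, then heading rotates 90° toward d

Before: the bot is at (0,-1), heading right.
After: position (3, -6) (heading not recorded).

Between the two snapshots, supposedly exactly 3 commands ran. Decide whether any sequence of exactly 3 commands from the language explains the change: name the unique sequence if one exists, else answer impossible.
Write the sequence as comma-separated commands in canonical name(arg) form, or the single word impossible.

arc(right, 3), straight(1), straight(1)

key: running straight(1) before arc(right, 3) would end elsewhere — order is forced
from: at (0,-1), heading right
step 1 (arc(right, 3)): at (3,-4), heading down
step 2 (straight(1)): at (3,-5), heading down
step 3 (straight(1)): at (3,-6), heading down
all 343 alternatives checked — unique.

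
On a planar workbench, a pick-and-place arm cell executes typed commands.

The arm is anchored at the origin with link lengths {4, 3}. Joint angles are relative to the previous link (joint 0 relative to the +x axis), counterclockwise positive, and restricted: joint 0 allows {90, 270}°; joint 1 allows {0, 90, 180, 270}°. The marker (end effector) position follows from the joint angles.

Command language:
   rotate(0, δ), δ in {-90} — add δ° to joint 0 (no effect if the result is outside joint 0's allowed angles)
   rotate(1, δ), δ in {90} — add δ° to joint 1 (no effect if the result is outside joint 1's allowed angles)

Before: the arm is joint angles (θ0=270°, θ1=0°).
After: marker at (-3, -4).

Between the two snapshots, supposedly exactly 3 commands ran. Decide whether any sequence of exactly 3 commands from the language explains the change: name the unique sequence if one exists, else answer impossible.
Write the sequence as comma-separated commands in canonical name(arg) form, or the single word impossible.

initial: joint angles (θ0=270°, θ1=0°)
t=1 rotate(1, 90) ⇒ joint angles (θ0=270°, θ1=90°)
t=2 rotate(1, 90) ⇒ joint angles (θ0=270°, θ1=180°)
t=3 rotate(1, 90) ⇒ joint angles (θ0=270°, θ1=270°)
all 8 alternatives checked — unique.

rotate(1, 90), rotate(1, 90), rotate(1, 90)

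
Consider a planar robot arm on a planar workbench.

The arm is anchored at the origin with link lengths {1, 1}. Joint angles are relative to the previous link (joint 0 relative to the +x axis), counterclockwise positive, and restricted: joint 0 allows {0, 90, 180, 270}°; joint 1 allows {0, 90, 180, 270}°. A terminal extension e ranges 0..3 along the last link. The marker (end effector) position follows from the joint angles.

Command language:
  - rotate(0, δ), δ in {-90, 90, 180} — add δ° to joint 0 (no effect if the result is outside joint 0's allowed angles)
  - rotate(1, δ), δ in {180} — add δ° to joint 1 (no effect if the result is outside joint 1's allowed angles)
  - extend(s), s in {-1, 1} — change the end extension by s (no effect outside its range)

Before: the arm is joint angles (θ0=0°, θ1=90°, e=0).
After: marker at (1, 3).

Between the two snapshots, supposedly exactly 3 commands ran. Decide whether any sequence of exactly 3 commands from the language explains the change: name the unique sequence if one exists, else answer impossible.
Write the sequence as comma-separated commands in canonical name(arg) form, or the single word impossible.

key: order matters: swapping extend(-1) and extend(1) lands elsewhere
start: joint angles (θ0=0°, θ1=90°, e=0)
t=1 extend(-1) ⇒ joint angles (θ0=0°, θ1=90°, e=0)
t=2 extend(1) ⇒ joint angles (θ0=0°, θ1=90°, e=1)
t=3 extend(1) ⇒ joint angles (θ0=0°, θ1=90°, e=2)
uniquely the one of 216 3-step routes that fits.

extend(-1), extend(1), extend(1)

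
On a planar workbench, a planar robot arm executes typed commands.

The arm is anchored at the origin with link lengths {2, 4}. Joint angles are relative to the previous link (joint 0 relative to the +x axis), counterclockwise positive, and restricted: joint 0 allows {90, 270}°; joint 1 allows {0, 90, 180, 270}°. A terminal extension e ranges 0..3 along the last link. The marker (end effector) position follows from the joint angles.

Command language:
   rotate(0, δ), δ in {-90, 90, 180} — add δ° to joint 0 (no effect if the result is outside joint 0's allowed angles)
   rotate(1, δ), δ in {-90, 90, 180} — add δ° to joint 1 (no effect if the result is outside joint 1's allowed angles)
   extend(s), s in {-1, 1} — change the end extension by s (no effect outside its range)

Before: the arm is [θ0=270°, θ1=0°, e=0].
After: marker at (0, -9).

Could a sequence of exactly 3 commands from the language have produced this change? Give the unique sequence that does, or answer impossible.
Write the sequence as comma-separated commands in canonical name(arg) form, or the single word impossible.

t0: [θ0=270°, θ1=0°, e=0]
step 1 (extend(1)): [θ0=270°, θ1=0°, e=1]
step 2 (extend(1)): [θ0=270°, θ1=0°, e=2]
step 3 (extend(1)): [θ0=270°, θ1=0°, e=3]
uniquely the one of 512 3-step routes that fits.

extend(1), extend(1), extend(1)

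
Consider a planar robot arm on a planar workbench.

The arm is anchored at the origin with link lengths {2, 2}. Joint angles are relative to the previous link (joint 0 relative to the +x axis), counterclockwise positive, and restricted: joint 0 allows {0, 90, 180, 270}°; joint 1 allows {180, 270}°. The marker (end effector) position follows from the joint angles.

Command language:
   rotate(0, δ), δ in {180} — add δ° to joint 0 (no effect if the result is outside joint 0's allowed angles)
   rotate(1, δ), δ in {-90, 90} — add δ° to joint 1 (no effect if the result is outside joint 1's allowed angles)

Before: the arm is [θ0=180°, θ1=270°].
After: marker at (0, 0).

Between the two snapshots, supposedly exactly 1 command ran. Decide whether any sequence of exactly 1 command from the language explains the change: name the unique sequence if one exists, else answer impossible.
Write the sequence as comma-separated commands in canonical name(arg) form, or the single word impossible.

rotate(1, -90)

from: [θ0=180°, θ1=270°]
[1] after rotate(1, -90): [θ0=180°, θ1=180°]
no other 1-command option fits: unique.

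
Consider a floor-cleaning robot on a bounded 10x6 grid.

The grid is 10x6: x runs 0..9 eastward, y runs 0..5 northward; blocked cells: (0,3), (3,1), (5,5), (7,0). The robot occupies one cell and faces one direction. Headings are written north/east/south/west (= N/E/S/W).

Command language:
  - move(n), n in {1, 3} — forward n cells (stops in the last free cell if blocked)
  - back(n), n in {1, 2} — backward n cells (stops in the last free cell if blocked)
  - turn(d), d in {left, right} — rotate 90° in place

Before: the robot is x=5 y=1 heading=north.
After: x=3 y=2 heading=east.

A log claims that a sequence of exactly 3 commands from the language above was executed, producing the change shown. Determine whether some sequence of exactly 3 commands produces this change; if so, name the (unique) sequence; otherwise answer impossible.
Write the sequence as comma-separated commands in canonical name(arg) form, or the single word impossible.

move(1), turn(right), back(2)

key: order matters: swapping move(1) and back(2) lands elsewhere
from: x=5 y=1 heading=north
1. move(1) → x=5 y=2 heading=north
2. turn(right) → x=5 y=2 heading=east
3. back(2) → x=3 y=2 heading=east
no other 3-command option fits: unique.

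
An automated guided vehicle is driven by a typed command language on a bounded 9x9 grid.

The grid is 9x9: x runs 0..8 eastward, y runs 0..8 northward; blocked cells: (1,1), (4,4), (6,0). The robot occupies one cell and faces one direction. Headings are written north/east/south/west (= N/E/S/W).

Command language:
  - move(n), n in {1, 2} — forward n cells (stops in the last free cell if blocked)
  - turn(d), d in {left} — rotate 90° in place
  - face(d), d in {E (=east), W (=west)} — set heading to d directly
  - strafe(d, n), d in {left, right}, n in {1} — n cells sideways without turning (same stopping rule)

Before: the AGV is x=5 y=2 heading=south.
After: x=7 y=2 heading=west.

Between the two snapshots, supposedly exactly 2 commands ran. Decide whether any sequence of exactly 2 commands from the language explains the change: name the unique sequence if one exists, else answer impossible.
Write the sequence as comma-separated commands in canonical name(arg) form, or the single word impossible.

every 2-command combo misses the target.

impossible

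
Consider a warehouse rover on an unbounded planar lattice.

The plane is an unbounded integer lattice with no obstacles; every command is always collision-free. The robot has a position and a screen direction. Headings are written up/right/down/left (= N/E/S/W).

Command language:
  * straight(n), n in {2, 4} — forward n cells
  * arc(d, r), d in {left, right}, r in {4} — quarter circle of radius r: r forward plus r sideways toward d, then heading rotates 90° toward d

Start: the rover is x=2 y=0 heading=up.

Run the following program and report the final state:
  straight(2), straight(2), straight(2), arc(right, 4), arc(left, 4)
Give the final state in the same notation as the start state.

x=10 y=14 heading=up

start: x=2 y=0 heading=up
step 1 (straight(2)): x=2 y=2 heading=up
step 2 (straight(2)): x=2 y=4 heading=up
step 3 (straight(2)): x=2 y=6 heading=up
step 4 (arc(right, 4)): x=6 y=10 heading=right
step 5 (arc(left, 4)): x=10 y=14 heading=up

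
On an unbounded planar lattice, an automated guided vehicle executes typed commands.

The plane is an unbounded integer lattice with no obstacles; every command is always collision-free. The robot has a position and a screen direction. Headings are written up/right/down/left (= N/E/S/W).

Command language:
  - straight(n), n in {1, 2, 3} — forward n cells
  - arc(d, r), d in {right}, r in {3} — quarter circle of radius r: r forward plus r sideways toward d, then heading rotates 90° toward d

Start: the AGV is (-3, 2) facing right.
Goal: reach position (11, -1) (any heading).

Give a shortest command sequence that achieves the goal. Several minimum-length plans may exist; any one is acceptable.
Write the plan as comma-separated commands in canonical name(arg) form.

start: (-3, 2) facing right
t=1 straight(3) ⇒ (0, 2) facing right
t=2 straight(3) ⇒ (3, 2) facing right
t=3 straight(3) ⇒ (6, 2) facing right
t=4 straight(2) ⇒ (8, 2) facing right
t=5 arc(right, 3) ⇒ (11, -1) facing down
shorter routes all fall short; 5 is best.

straight(3), straight(3), straight(3), straight(2), arc(right, 3)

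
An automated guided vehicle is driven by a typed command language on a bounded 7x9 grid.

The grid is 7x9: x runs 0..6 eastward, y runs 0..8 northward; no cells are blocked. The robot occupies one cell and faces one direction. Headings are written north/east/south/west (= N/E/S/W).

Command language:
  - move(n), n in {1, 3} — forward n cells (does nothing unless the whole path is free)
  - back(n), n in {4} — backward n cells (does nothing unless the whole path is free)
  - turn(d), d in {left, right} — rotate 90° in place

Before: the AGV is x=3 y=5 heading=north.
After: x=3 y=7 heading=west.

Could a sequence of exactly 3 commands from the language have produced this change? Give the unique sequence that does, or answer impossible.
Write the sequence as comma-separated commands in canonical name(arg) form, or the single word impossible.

key: cell and facing (now W) both changed — the 3 commands mix motion and turning
t0: x=3 y=5 heading=north
step 1 (move(1)): x=3 y=6 heading=north
step 2 (move(1)): x=3 y=7 heading=north
step 3 (turn(left)): x=3 y=7 heading=west
no other 3-command option fits: unique.

move(1), move(1), turn(left)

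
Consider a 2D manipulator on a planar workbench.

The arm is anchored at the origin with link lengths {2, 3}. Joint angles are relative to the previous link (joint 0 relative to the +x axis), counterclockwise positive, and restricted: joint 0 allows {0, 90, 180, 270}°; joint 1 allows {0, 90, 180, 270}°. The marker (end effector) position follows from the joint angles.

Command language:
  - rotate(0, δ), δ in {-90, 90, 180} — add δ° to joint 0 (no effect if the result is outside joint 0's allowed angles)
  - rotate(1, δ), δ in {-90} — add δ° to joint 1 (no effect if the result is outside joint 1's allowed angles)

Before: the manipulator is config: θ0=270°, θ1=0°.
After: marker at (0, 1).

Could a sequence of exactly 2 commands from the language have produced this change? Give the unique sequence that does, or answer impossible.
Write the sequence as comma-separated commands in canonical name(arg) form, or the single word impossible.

rotate(1, -90), rotate(1, -90)

initial: config: θ0=270°, θ1=0°
1. rotate(1, -90) → config: θ0=270°, θ1=270°
2. rotate(1, -90) → config: θ0=270°, θ1=180°
no rival 2-sequence matches.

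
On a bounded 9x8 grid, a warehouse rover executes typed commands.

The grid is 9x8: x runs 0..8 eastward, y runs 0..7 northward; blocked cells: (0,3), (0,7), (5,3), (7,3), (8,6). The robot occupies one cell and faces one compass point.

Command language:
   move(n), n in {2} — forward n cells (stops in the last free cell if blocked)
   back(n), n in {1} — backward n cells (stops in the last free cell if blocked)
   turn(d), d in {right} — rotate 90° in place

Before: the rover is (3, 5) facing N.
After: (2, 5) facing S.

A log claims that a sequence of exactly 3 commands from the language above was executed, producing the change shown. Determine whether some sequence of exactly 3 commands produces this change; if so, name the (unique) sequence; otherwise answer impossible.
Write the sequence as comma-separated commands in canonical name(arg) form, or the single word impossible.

key: cell and facing (now S) both changed — the 3 commands mix motion and turning
from: (3, 5) facing N
[1] after turn(right): (3, 5) facing E
[2] after back(1): (2, 5) facing E
[3] after turn(right): (2, 5) facing S
no other 3-command option fits: unique.

turn(right), back(1), turn(right)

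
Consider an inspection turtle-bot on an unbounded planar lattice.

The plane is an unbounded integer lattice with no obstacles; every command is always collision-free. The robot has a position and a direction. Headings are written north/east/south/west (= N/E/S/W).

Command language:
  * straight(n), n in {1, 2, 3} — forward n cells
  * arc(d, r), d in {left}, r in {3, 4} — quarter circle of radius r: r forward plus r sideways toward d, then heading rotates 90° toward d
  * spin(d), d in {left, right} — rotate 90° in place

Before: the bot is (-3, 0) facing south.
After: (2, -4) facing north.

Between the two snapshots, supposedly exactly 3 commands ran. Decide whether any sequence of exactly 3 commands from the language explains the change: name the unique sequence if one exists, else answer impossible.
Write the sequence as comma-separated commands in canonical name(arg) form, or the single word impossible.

arc(left, 4), straight(1), spin(left)

key: cell and facing (now N) both changed — the 3 commands mix motion and turning
initial: (-3, 0) facing south
step 1 (arc(left, 4)): (1, -4) facing east
step 2 (straight(1)): (2, -4) facing east
step 3 (spin(left)): (2, -4) facing north
all 343 alternatives checked — unique.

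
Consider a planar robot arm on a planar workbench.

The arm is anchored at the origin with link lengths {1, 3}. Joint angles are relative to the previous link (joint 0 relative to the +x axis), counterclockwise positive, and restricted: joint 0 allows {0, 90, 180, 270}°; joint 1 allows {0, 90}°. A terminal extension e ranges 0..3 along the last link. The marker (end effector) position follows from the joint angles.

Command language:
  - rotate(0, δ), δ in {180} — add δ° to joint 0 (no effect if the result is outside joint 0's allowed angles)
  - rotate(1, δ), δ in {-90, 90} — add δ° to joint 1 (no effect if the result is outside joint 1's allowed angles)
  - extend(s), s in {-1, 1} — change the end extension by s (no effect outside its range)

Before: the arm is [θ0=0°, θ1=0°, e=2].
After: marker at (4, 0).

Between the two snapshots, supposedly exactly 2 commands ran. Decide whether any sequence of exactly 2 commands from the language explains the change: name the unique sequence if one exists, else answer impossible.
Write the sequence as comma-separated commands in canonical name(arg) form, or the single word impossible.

from: [θ0=0°, θ1=0°, e=2]
[1] after extend(-1): [θ0=0°, θ1=0°, e=1]
[2] after extend(-1): [θ0=0°, θ1=0°, e=0]
all 25 alternatives checked — unique.

extend(-1), extend(-1)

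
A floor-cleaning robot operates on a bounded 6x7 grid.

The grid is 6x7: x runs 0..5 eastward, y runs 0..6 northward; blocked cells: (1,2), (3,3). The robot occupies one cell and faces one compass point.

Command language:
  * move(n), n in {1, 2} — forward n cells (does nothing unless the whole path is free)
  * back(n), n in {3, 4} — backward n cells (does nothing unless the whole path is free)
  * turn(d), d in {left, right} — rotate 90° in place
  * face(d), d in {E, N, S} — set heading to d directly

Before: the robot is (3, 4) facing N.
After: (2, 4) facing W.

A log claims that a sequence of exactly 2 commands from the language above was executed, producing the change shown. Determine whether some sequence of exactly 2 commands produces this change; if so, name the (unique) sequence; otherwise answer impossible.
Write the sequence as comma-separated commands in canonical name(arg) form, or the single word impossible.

turn(left), move(1)

key: cell and facing (now W) both changed — the 2 commands mix motion and turning
from: (3, 4) facing N
step 1 (turn(left)): (3, 4) facing W
step 2 (move(1)): (2, 4) facing W
no other 2-command option fits: unique.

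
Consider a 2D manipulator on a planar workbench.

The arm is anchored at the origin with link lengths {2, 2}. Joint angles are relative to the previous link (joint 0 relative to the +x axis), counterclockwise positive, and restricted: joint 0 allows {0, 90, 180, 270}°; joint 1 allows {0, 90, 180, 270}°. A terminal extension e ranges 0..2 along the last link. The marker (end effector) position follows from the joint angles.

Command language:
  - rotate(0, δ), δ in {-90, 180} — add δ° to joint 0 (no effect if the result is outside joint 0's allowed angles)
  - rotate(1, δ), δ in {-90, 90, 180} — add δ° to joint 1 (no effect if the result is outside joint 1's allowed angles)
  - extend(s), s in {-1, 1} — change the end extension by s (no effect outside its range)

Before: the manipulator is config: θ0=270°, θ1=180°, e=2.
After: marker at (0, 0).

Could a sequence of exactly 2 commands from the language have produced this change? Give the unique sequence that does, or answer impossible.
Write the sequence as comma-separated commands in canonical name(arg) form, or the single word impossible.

initial: config: θ0=270°, θ1=180°, e=2
t=1 extend(-1) ⇒ config: θ0=270°, θ1=180°, e=1
t=2 extend(-1) ⇒ config: θ0=270°, θ1=180°, e=0
uniquely the one of 49 2-step routes that fits.

extend(-1), extend(-1)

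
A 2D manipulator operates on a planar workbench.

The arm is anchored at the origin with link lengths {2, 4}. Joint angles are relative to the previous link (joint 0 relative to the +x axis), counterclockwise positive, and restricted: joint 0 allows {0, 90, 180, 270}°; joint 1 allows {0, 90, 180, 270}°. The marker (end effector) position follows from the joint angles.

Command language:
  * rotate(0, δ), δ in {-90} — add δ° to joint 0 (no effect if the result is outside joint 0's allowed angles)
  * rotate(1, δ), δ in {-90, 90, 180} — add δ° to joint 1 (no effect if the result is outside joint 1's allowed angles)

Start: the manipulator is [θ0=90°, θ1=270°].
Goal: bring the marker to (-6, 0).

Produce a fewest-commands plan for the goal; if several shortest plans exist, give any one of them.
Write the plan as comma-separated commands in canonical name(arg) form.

from: [θ0=90°, θ1=270°]
t=1 rotate(1, 90) ⇒ [θ0=90°, θ1=0°]
t=2 rotate(0, -90) ⇒ [θ0=0°, θ1=0°]
t=3 rotate(0, -90) ⇒ [θ0=270°, θ1=0°]
t=4 rotate(0, -90) ⇒ [θ0=180°, θ1=0°]
minimal: 4 command(s), checked below 4.

rotate(1, 90), rotate(0, -90), rotate(0, -90), rotate(0, -90)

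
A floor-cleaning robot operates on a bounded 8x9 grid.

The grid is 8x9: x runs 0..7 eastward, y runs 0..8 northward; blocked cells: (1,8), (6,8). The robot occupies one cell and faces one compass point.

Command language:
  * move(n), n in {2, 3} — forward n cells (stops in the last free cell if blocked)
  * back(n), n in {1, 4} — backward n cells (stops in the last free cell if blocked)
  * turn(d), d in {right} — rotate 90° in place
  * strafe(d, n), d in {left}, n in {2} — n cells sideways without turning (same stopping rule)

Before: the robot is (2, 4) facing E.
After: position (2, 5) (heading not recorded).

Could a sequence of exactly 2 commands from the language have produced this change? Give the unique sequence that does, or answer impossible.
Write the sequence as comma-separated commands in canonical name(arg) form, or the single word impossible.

key: running back(1) before turn(right) would end elsewhere — order is forced
start: (2, 4) facing E
step 1 (turn(right)): (2, 4) facing S
step 2 (back(1)): (2, 5) facing S
uniquely the one of 36 2-step routes that fits.

turn(right), back(1)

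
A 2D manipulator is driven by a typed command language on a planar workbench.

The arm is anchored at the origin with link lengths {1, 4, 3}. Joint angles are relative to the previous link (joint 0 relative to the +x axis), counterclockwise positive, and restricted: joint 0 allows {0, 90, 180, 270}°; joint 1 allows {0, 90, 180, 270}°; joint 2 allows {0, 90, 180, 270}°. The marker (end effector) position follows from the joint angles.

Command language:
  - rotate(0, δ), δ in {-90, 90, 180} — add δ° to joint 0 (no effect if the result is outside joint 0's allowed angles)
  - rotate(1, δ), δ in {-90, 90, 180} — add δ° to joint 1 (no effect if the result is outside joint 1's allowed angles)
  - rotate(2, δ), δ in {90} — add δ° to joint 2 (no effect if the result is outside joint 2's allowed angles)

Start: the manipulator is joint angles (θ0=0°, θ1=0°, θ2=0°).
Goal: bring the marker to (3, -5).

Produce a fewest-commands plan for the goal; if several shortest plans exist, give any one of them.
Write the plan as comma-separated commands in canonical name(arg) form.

rotate(0, -90), rotate(2, 90)

from: joint angles (θ0=0°, θ1=0°, θ2=0°)
1. rotate(0, -90) → joint angles (θ0=270°, θ1=0°, θ2=0°)
2. rotate(2, 90) → joint angles (θ0=270°, θ1=0°, θ2=90°)
shorter routes all fall short; 2 is best.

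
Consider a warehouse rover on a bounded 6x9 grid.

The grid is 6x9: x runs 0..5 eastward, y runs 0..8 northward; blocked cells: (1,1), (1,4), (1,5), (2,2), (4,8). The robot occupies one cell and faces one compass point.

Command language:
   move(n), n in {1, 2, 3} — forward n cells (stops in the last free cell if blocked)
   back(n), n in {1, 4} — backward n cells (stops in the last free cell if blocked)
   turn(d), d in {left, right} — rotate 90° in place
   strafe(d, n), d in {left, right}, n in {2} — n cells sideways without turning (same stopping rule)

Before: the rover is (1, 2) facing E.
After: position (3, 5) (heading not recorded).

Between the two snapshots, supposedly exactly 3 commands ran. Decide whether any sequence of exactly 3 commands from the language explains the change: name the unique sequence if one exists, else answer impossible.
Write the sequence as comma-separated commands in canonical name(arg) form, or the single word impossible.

strafe(left, 2), move(2), strafe(left, 2)

key: the first strafe(left, 2) is stopped early by the blocked cell at (1,4)
begin: (1, 2) facing E
t=1 strafe(left, 2) ⇒ (1, 3) facing E
t=2 move(2) ⇒ (3, 3) facing E
t=3 strafe(left, 2) ⇒ (3, 5) facing E
no other 3-command option fits: unique.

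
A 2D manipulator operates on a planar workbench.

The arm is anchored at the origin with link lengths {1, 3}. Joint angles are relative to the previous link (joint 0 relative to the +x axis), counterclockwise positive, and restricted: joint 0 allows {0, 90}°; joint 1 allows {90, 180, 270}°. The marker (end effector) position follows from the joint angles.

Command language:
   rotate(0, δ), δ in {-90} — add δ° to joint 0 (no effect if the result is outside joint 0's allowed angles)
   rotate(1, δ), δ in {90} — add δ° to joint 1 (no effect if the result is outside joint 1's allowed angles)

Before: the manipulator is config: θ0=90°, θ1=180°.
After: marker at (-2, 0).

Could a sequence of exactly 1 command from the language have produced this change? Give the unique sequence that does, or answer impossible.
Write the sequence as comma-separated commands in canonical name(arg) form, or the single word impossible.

rotate(0, -90)

initial: config: θ0=90°, θ1=180°
[1] after rotate(0, -90): config: θ0=0°, θ1=180°
uniquely the one of 2 1-step routes that fits.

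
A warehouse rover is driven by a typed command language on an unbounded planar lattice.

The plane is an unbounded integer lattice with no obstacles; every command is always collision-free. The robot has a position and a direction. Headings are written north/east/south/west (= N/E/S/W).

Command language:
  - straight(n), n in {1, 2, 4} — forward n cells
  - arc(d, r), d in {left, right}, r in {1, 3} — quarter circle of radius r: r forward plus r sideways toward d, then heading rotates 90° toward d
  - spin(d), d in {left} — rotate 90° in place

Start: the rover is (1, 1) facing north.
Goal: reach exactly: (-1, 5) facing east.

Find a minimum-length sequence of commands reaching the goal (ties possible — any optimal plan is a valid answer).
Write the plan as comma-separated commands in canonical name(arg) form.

spin(left), arc(right, 3), arc(right, 1)

from: (1, 1) facing north
1. spin(left) → (1, 1) facing west
2. arc(right, 3) → (-2, 4) facing north
3. arc(right, 1) → (-1, 5) facing east
minimal: 3 command(s), checked below 3.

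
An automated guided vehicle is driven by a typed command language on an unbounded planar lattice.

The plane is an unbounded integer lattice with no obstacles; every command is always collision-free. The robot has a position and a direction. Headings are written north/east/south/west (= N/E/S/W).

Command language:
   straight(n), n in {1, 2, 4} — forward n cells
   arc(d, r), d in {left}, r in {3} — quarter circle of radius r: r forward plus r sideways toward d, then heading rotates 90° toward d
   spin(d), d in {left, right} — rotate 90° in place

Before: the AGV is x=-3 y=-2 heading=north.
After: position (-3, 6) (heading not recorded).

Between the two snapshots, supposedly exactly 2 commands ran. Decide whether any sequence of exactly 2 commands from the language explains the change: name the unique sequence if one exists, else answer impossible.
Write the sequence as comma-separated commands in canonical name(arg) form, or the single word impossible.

from: x=-3 y=-2 heading=north
step 1 (straight(4)): x=-3 y=2 heading=north
step 2 (straight(4)): x=-3 y=6 heading=north
uniquely the one of 36 2-step routes that fits.

straight(4), straight(4)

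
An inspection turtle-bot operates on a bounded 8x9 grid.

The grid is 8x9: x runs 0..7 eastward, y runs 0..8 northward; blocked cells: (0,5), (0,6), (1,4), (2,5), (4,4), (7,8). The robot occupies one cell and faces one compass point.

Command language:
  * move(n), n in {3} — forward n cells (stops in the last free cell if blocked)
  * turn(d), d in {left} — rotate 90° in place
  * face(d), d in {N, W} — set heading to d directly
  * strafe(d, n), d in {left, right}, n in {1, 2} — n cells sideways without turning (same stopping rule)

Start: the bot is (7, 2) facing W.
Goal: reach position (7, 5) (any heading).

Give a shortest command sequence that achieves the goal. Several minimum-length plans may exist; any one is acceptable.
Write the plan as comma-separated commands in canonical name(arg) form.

begin: (7, 2) facing W
step 1 (strafe(right, 1)): (7, 3) facing W
step 2 (strafe(right, 2)): (7, 5) facing W
no 1-step plan works, so 2 is optimal.

strafe(right, 1), strafe(right, 2)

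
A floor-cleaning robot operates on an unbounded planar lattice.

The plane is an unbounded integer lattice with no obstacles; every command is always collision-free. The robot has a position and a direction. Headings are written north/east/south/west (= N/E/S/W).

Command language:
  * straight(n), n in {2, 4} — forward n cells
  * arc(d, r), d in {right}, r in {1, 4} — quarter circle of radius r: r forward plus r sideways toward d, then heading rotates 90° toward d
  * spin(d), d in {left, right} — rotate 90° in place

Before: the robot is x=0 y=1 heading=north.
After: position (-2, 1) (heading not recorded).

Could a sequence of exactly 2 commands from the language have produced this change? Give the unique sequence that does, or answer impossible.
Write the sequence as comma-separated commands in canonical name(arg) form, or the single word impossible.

key: running straight(2) before spin(left) would end elsewhere — order is forced
start: x=0 y=1 heading=north
step 1 (spin(left)): x=0 y=1 heading=west
step 2 (straight(2)): x=-2 y=1 heading=west
uniquely the one of 36 2-step routes that fits.

spin(left), straight(2)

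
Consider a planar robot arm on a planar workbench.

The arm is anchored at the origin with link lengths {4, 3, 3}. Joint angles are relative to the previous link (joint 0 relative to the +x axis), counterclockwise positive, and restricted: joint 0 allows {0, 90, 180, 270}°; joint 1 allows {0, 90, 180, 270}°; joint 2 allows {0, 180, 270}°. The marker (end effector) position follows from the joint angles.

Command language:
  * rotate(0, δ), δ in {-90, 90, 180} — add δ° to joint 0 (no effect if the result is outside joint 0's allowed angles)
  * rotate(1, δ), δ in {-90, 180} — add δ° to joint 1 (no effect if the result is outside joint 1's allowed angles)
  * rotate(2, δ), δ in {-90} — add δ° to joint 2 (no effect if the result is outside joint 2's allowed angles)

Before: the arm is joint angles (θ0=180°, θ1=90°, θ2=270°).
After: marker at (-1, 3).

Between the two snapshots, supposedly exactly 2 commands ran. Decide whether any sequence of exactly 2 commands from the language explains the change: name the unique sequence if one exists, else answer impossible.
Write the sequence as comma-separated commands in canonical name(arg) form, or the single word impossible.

rotate(1, -90), rotate(1, -90)

t0: joint angles (θ0=180°, θ1=90°, θ2=270°)
1. rotate(1, -90) → joint angles (θ0=180°, θ1=0°, θ2=270°)
2. rotate(1, -90) → joint angles (θ0=180°, θ1=270°, θ2=270°)
no other 2-command option fits: unique.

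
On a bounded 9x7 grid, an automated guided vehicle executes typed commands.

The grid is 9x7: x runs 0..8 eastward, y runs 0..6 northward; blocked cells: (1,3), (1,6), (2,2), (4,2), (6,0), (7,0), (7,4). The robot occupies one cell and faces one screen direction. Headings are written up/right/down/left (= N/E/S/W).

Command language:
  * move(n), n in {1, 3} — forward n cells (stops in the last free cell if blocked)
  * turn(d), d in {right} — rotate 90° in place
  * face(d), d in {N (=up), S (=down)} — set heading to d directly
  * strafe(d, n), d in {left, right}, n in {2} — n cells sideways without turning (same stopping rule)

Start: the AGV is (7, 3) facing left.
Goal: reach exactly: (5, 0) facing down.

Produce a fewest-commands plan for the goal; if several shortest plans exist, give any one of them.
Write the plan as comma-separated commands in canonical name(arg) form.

from: (7, 3) facing left
1. face(S) → (7, 3) facing down
2. strafe(right, 2) → (5, 3) facing down
3. move(3) → (5, 0) facing down
no 2-step plan works, so 3 is optimal.

face(S), strafe(right, 2), move(3)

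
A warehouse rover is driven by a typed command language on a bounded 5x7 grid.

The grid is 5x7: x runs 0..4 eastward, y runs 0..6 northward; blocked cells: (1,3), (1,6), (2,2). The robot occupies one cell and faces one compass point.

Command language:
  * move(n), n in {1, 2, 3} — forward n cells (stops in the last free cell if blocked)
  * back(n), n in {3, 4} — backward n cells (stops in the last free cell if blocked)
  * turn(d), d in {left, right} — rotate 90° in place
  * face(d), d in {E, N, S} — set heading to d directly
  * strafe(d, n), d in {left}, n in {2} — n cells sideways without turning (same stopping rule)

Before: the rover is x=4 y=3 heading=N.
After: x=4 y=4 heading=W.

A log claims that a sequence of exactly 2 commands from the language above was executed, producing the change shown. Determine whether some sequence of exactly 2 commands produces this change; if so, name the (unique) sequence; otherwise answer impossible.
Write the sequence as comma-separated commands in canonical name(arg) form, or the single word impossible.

move(1), turn(left)

key: order matters: swapping move(1) and turn(left) lands elsewhere
initial: x=4 y=3 heading=N
t=1 move(1) ⇒ x=4 y=4 heading=N
t=2 turn(left) ⇒ x=4 y=4 heading=W
uniquely the one of 121 2-step routes that fits.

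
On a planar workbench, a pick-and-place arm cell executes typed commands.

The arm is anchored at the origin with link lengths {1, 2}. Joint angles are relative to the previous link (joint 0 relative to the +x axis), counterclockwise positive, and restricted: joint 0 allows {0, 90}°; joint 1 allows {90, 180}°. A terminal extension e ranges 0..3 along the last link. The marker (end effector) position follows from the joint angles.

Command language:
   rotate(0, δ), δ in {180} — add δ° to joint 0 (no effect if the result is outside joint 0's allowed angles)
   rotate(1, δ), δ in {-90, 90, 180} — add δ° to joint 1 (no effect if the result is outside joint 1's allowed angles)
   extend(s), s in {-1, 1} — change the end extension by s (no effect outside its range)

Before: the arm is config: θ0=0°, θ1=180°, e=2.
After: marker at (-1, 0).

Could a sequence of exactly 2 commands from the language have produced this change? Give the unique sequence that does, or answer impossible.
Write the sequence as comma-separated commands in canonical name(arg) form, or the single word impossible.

start: config: θ0=0°, θ1=180°, e=2
1. extend(-1) → config: θ0=0°, θ1=180°, e=1
2. extend(-1) → config: θ0=0°, θ1=180°, e=0
no rival 2-sequence matches.

extend(-1), extend(-1)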